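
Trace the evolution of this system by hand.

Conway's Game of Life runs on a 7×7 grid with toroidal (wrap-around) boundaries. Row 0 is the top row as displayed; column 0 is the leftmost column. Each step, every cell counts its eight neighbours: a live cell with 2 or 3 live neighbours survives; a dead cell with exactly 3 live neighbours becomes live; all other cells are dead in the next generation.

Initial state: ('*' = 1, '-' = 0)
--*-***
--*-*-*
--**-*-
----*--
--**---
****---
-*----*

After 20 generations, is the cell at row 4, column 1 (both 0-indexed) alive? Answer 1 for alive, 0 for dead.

t=0: --*-***
--*-*-*
--**-*-
----*--
--**---
****---
-*----*
t=1: -**-*-*
-**---*
--*--*-
----*--
----*--
*--*---
----*-*
t=2: -**---*
------*
-***-*-
---***-
---**--
---***-
-**-*-*
t=3: -***--*
---*-**
--**-**
-----*-
--*----
-------
-*--*-*
t=4: -*-*--*
-*-----
--**---
--*****
-------
-------
-*-*-*-
t=5: -*--*--
**-*---
-*---*-
--*-**-
---***-
-------
*---*--
t=6: -****--
**--*--
**-*-**
--*---*
---*-*-
---*-*-
-------
t=7: *****--
-------
---***-
-***---
--**-**
-------
-------
t=8: -***---
-*---*-
---**--
-*----*
-*-**--
-------
-***---
t=9: *--**--
-*-----
*-*-**-
*----*-
*-*----
-*--*--
-*-*---
t=10: **-**--
***--**
*---**-
*--***-
*-----*
**-*---
**-*---
t=11: ---***-
--*----
--*----
**-*---
--**-*-
-------
---*--*
t=12: --****-
--*-*--
--**---
-*-**--
-****--
--***--
---*-*-
t=13: --*--*-
-*---*-
-*-----
-*-----
-*---*-
-*---*-
-----*-
t=14: ----***
-**----
***----
***----
***----
----***
----***
t=15: *--**-*
--**-**
---*---
---*--*
--**-*-
-*-**--
*--*---
t=16: **-----
*-*--**
---*-**
---*---
-----*-
-*-----
**---**
t=17: --*----
--*-**-
*-**-*-
-----**
-------
-*---*-
--*---*
t=18: -**--*-
--*-***
-***---
----***
-----**
-------
-**----
t=19: *---***
*---***
***----
*-***-*
----*-*
-------
-**----
t=20: ---**--
---**--
--*----
--*-*-*
*---*-*
-------
**---**

0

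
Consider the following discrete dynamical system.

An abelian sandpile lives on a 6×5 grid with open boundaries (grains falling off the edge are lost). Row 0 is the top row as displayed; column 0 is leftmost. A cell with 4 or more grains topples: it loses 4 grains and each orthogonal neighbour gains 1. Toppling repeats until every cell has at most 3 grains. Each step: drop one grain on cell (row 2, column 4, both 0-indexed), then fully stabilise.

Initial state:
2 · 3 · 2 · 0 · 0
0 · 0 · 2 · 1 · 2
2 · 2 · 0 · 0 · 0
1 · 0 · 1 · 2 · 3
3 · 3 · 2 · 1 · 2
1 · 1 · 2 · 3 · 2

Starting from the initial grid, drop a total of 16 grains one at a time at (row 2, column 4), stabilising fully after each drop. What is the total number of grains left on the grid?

[0] 2 · 3 · 2 · 0 · 0
0 · 0 · 2 · 1 · 2
2 · 2 · 0 · 0 · 0
1 · 0 · 1 · 2 · 3
3 · 3 · 2 · 1 · 2
1 · 1 · 2 · 3 · 2
[1] 2 · 3 · 2 · 0 · 0
0 · 0 · 2 · 1 · 2
2 · 2 · 0 · 0 · 1
1 · 0 · 1 · 2 · 3
3 · 3 · 2 · 1 · 2
1 · 1 · 2 · 3 · 2
[2] 2 · 3 · 2 · 0 · 0
0 · 0 · 2 · 1 · 2
2 · 2 · 0 · 0 · 2
1 · 0 · 1 · 2 · 3
3 · 3 · 2 · 1 · 2
1 · 1 · 2 · 3 · 2
[3] 2 · 3 · 2 · 0 · 0
0 · 0 · 2 · 1 · 2
2 · 2 · 0 · 0 · 3
1 · 0 · 1 · 2 · 3
3 · 3 · 2 · 1 · 2
1 · 1 · 2 · 3 · 2
[4] 2 · 3 · 2 · 0 · 0
0 · 0 · 2 · 1 · 3
2 · 2 · 0 · 1 · 1
1 · 0 · 1 · 3 · 0
3 · 3 · 2 · 1 · 3
1 · 1 · 2 · 3 · 2
[5] 2 · 3 · 2 · 0 · 0
0 · 0 · 2 · 1 · 3
2 · 2 · 0 · 1 · 2
1 · 0 · 1 · 3 · 0
3 · 3 · 2 · 1 · 3
1 · 1 · 2 · 3 · 2
[6] 2 · 3 · 2 · 0 · 0
0 · 0 · 2 · 1 · 3
2 · 2 · 0 · 1 · 3
1 · 0 · 1 · 3 · 0
3 · 3 · 2 · 1 · 3
1 · 1 · 2 · 3 · 2
[7] 2 · 3 · 2 · 0 · 1
0 · 0 · 2 · 2 · 0
2 · 2 · 0 · 2 · 1
1 · 0 · 1 · 3 · 1
3 · 3 · 2 · 1 · 3
1 · 1 · 2 · 3 · 2
[8] 2 · 3 · 2 · 0 · 1
0 · 0 · 2 · 2 · 0
2 · 2 · 0 · 2 · 2
1 · 0 · 1 · 3 · 1
3 · 3 · 2 · 1 · 3
1 · 1 · 2 · 3 · 2
[9] 2 · 3 · 2 · 0 · 1
0 · 0 · 2 · 2 · 0
2 · 2 · 0 · 2 · 3
1 · 0 · 1 · 3 · 1
3 · 3 · 2 · 1 · 3
1 · 1 · 2 · 3 · 2
[10] 2 · 3 · 2 · 0 · 1
0 · 0 · 2 · 2 · 1
2 · 2 · 0 · 3 · 0
1 · 0 · 1 · 3 · 2
3 · 3 · 2 · 1 · 3
1 · 1 · 2 · 3 · 2
[11] 2 · 3 · 2 · 0 · 1
0 · 0 · 2 · 2 · 1
2 · 2 · 0 · 3 · 1
1 · 0 · 1 · 3 · 2
3 · 3 · 2 · 1 · 3
1 · 1 · 2 · 3 · 2
[12] 2 · 3 · 2 · 0 · 1
0 · 0 · 2 · 2 · 1
2 · 2 · 0 · 3 · 2
1 · 0 · 1 · 3 · 2
3 · 3 · 2 · 1 · 3
1 · 1 · 2 · 3 · 2
[13] 2 · 3 · 2 · 0 · 1
0 · 0 · 2 · 2 · 1
2 · 2 · 0 · 3 · 3
1 · 0 · 1 · 3 · 2
3 · 3 · 2 · 1 · 3
1 · 1 · 2 · 3 · 2
[14] 2 · 3 · 2 · 0 · 1
0 · 0 · 2 · 3 · 2
2 · 2 · 1 · 1 · 2
1 · 0 · 2 · 1 · 1
3 · 3 · 2 · 3 · 0
1 · 1 · 2 · 3 · 3
[15] 2 · 3 · 2 · 0 · 1
0 · 0 · 2 · 3 · 2
2 · 2 · 1 · 1 · 3
1 · 0 · 2 · 1 · 1
3 · 3 · 2 · 3 · 0
1 · 1 · 2 · 3 · 3
[16] 2 · 3 · 2 · 0 · 1
0 · 0 · 2 · 3 · 3
2 · 2 · 1 · 2 · 0
1 · 0 · 2 · 1 · 2
3 · 3 · 2 · 3 · 0
1 · 1 · 2 · 3 · 3

50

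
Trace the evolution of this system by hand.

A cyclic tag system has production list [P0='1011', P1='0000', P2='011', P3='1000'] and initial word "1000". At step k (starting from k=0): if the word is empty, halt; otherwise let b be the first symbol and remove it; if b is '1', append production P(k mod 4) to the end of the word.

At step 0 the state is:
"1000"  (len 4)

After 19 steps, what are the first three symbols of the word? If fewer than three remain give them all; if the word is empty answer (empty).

101

t=0: "1000"  (len 4)
t=1: "0001011"  (len 7)
t=2: "001011"  (len 6)
t=3: "01011"  (len 5)
t=4: "1011"  (len 4)
t=5: "0111011"  (len 7)
t=6: "111011"  (len 6)
t=7: "11011011"  (len 8)
t=8: "10110111000"  (len 11)
t=9: "01101110001011"  (len 14)
t=10: "1101110001011"  (len 13)
t=11: "101110001011011"  (len 15)
t=12: "011100010110111000"  (len 18)
t=13: "11100010110111000"  (len 17)
t=14: "11000101101110000000"  (len 20)
t=15: "1000101101110000000011"  (len 22)
t=16: "0001011011100000000111000"  (len 25)
t=17: "001011011100000000111000"  (len 24)
t=18: "01011011100000000111000"  (len 23)
t=19: "1011011100000000111000"  (len 22)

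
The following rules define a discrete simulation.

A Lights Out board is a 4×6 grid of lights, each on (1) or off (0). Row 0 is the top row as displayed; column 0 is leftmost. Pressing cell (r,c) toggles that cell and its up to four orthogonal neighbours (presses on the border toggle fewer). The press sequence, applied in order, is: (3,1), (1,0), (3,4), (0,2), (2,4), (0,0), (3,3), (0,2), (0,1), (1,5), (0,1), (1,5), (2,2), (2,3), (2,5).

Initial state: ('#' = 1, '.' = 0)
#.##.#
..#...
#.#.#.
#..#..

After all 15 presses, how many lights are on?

14

k=0  #.##.#
..#...
#.#.#.
#..#..
k=1  #.##.#
..#...
###.#.
.###..
k=2  ..##.#
###...
.##.#.
.###..
k=3  ..##.#
###...
.##...
.##.##
k=4  .#...#
##....
.##...
.##.##
k=5  .#...#
##..#.
.#####
.##..#
k=6  #....#
.#..#.
.#####
.##..#
k=7  #....#
.#..#.
.##.##
.#.###
k=8  ####.#
.##.#.
.##.##
.#.###
k=9  ...#.#
..#.#.
.##.##
.#.###
k=10  ...#..
..#..#
.##.#.
.#.###
k=11  ####..
.##..#
.##.#.
.#.###
k=12  ####.#
.##.#.
.##.##
.#.###
k=13  ####.#
.#..#.
...###
.#####
k=14  ####.#
.#.##.
..#..#
.##.##
k=15  ####.#
.#.###
..#.#.
.##.#.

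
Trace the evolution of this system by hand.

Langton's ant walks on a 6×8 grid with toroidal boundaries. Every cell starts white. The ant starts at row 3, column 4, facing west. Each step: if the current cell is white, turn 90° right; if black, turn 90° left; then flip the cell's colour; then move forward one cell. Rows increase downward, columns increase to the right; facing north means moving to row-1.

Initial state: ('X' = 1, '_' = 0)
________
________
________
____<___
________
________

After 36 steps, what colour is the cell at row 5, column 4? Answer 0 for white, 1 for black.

1

step 0: ________
________
________
____<___
________
________
step 1: ________
________
____^___
____X___
________
________
step 2: ________
________
____X>__
____X___
________
________
step 3: ________
________
____XX__
____Xv__
________
________
step 4: ________
________
____XX__
____<X__
________
________
step 5: ________
________
____XX__
_____X__
____v___
________
step 6: ________
________
____XX__
_____X__
___<X___
________
step 7: ________
________
____XX__
___^_X__
___XX___
________
step 8: ________
________
____XX__
___X>X__
___XX___
________
step 9: ________
________
____XX__
___XXX__
___Xv___
________
step 10: ________
________
____XX__
___XXX__
___X_>__
________
step 11: ________
________
____XX__
___XXX__
___X_X__
_____v__
step 12: ________
________
____XX__
___XXX__
___X_X__
____<X__
step 13: ________
________
____XX__
___XXX__
___X^X__
____XX__
step 14: ________
________
____XX__
___XXX__
___XX>__
____XX__
step 15: ________
________
____XX__
___XX^__
___XX___
____XX__
step 16: ________
________
____XX__
___X<___
___XX___
____XX__
step 17: ________
________
____XX__
___X____
___Xv___
____XX__
step 18: ________
________
____XX__
___X____
___X_>__
____XX__
step 19: ________
________
____XX__
___X____
___X_X__
____Xv__
step 20: ________
________
____XX__
___X____
___X_X__
____X_>_
step 21: ______v_
________
____XX__
___X____
___X_X__
____X_X_
step 22: _____<X_
________
____XX__
___X____
___X_X__
____X_X_
step 23: _____XX_
________
____XX__
___X____
___X_X__
____X^X_
step 24: _____XX_
________
____XX__
___X____
___X_X__
____XX>_
step 25: _____XX_
________
____XX__
___X____
___X_X^_
____XX__
step 26: _____XX_
________
____XX__
___X____
___X_XX>
____XX__
step 27: _____XX_
________
____XX__
___X____
___X_XXX
____XX_v
step 28: _____XX_
________
____XX__
___X____
___X_XXX
____XX<X
step 29: _____XX_
________
____XX__
___X____
___X_X^X
____XXXX
step 30: _____XX_
________
____XX__
___X____
___X_<_X
____XXXX
step 31: _____XX_
________
____XX__
___X____
___X___X
____XvXX
step 32: _____XX_
________
____XX__
___X____
___X___X
____X_>X
step 33: _____XX_
________
____XX__
___X____
___X__^X
____X__X
step 34: _____XX_
________
____XX__
___X____
___X__X>
____X__X
step 35: _____XX_
________
____XX__
___X___^
___X__X_
____X__X
step 36: _____XX_
________
____XX__
>__X___X
___X__X_
____X__X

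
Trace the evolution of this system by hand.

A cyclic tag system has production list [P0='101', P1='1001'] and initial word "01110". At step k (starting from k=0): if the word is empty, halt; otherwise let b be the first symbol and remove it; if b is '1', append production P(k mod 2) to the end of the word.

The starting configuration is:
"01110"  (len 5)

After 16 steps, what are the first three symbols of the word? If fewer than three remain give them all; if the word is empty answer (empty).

100

step 0: "01110"  (len 5)
step 1: "1110"  (len 4)
step 2: "1101001"  (len 7)
step 3: "101001101"  (len 9)
step 4: "010011011001"  (len 12)
step 5: "10011011001"  (len 11)
step 6: "00110110011001"  (len 14)
step 7: "0110110011001"  (len 13)
step 8: "110110011001"  (len 12)
step 9: "10110011001101"  (len 14)
step 10: "01100110011011001"  (len 17)
step 11: "1100110011011001"  (len 16)
step 12: "1001100110110011001"  (len 19)
step 13: "001100110110011001101"  (len 21)
step 14: "01100110110011001101"  (len 20)
step 15: "1100110110011001101"  (len 19)
step 16: "1001101100110011011001"  (len 22)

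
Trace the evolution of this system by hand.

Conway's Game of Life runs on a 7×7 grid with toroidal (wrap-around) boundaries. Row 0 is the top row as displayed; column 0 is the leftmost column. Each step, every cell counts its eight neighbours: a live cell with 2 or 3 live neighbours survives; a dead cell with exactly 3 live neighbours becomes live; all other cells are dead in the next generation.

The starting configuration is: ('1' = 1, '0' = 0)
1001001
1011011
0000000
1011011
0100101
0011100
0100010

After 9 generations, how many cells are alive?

19

k=0  1001001
1011011
0000000
1011011
0100101
0011100
0100010
k=1  0001000
1111110
0000000
1111111
0100001
1111100
1100011
k=2  0001000
0111100
0000000
0111111
0000000
0001100
0000011
k=3  0001010
0011100
1000000
0011110
0000000
0000110
0001010
k=4  0000010
0011100
0100010
0001100
0000000
0000110
0001011
k=5  0010011
0011110
0000010
0000100
0001010
0000111
0000001
k=6  0010001
0011000
0000010
0000110
0001001
0000101
1000100
k=7  0110000
0011000
0001010
0000111
0001001
1001101
1001001
k=8  1100000
0101100
0011011
0001001
0001000
0011100
0001111
k=9  1100001
0101111
1000011
0001011
0000000
0010000
1100011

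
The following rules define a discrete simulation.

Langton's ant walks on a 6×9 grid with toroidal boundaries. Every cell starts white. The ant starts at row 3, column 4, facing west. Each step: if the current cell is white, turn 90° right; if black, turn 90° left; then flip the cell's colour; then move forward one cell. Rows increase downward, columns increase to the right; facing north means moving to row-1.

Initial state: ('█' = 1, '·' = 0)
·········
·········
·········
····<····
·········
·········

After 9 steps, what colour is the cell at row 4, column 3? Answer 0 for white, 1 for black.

1

[0] ·········
·········
·········
····<····
·········
·········
[1] ·········
·········
····^····
····█····
·········
·········
[2] ·········
·········
····█>···
····█····
·········
·········
[3] ·········
·········
····██···
····█v···
·········
·········
[4] ·········
·········
····██···
····<█···
·········
·········
[5] ·········
·········
····██···
·····█···
····v····
·········
[6] ·········
·········
····██···
·····█···
···<█····
·········
[7] ·········
·········
····██···
···^·█···
···██····
·········
[8] ·········
·········
····██···
···█>█···
···██····
·········
[9] ·········
·········
····██···
···███···
···█v····
·········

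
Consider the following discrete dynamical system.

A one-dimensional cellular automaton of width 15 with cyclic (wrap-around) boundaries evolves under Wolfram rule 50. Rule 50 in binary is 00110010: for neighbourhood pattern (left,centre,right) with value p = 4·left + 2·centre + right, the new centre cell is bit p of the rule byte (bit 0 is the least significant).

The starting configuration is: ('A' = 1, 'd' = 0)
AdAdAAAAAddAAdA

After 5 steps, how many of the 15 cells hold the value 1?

7

k=0  AdAdAAAAAddAAdA
k=1  dAdAdddddAAddAd
k=2  AdAdAdddAddAAdA
k=3  dAdAdAdAdAAddAd
k=4  AdAdAdAdAddAAdA
k=5  dAdAdAdAdAAddAd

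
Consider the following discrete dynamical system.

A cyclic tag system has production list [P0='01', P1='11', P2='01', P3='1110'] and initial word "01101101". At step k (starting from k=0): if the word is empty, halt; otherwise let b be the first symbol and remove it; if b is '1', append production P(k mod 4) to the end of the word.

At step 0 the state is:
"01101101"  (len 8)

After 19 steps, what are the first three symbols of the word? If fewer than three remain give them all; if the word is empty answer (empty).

t=0: "01101101"  (len 8)
t=1: "1101101"  (len 7)
t=2: "10110111"  (len 8)
t=3: "011011101"  (len 9)
t=4: "11011101"  (len 8)
t=5: "101110101"  (len 9)
t=6: "0111010111"  (len 10)
t=7: "111010111"  (len 9)
t=8: "110101111110"  (len 12)
t=9: "1010111111001"  (len 13)
t=10: "01011111100111"  (len 14)
t=11: "1011111100111"  (len 13)
t=12: "0111111001111110"  (len 16)
t=13: "111111001111110"  (len 15)
t=14: "1111100111111011"  (len 16)
t=15: "11110011111101101"  (len 17)
t=16: "11100111111011011110"  (len 20)
t=17: "110011111101101111001"  (len 21)
t=18: "1001111110110111100111"  (len 22)
t=19: "00111111011011110011101"  (len 23)

001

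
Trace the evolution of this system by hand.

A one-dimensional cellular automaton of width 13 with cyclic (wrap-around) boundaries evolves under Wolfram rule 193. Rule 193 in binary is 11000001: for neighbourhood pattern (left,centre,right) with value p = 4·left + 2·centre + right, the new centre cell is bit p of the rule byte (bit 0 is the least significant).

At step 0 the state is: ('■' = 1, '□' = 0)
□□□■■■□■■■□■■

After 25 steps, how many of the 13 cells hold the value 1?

k=0  □□□■■■□■■■□■■
k=1  □■□□■■□□■■□□■
k=2  □□□□□■□□□■□□□
k=3  ■■■■□□□■□□□■■
k=4  ■■■■□■□□□■□□■
k=5  ■■■■□□□■□□□□□
k=6  □■■■□■□□□■■■□
k=7  □□■■□□□■□□■■□
k=8  ■□□■□■□□□□□■□
k=9  □□□□□□□■■■□□□
k=10  ■■■■■■□□■■□■■
k=11  ■■■■■■□□□■□□■
k=12  ■■■■■■□■□□□□□
k=13  □■■■■■□□□■■■□
k=14  □□■■■■□■□□■■□
k=15  ■□□■■■□□□□□■□
k=16  □□□□■■□■■■□□□
k=17  ■■■□□■□□■■□■■
k=18  ■■■□□□□□□■□□■
k=19  ■■■□■■■■□□□□□
k=20  □■■□□■■■□■■■□
k=21  □□■□□□■■□□■■□
k=22  ■□□□■□□■□□□■□
k=23  □□■□□□□□□■□□□
k=24  ■□□□■■■■□□□■■
k=25  ■□■□□■■■□■□□■

7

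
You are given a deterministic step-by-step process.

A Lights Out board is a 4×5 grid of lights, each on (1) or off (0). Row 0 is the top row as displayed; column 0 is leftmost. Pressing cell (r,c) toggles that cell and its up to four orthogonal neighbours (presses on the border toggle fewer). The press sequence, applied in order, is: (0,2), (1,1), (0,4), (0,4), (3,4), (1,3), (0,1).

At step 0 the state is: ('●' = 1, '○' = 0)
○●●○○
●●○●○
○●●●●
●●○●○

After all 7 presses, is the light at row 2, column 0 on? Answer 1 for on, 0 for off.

0

t=0: ○●●○○
●●○●○
○●●●●
●●○●○
t=1: ○○○●○
●●●●○
○●●●●
●●○●○
t=2: ○●○●○
○○○●○
○○●●●
●●○●○
t=3: ○●○○●
○○○●●
○○●●●
●●○●○
t=4: ○●○●○
○○○●○
○○●●●
●●○●○
t=5: ○●○●○
○○○●○
○○●●○
●●○○●
t=6: ○●○○○
○○●○●
○○●○○
●●○○●
t=7: ●○●○○
○●●○●
○○●○○
●●○○●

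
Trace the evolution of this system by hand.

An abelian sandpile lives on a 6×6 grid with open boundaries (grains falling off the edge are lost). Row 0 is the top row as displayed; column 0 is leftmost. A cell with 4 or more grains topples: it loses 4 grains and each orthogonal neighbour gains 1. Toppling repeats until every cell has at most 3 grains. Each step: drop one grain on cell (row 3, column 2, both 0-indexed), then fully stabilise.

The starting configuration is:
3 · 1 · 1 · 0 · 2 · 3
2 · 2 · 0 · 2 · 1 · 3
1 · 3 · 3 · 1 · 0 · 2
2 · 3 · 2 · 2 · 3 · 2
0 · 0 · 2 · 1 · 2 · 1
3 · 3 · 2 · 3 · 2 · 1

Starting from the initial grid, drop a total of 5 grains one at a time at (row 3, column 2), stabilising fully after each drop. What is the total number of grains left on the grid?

k=0  3 · 1 · 1 · 0 · 2 · 3
2 · 2 · 0 · 2 · 1 · 3
1 · 3 · 3 · 1 · 0 · 2
2 · 3 · 2 · 2 · 3 · 2
0 · 0 · 2 · 1 · 2 · 1
3 · 3 · 2 · 3 · 2 · 1
k=1  3 · 1 · 1 · 0 · 2 · 3
2 · 2 · 0 · 2 · 1 · 3
1 · 3 · 3 · 1 · 0 · 2
2 · 3 · 3 · 2 · 3 · 2
0 · 0 · 2 · 1 · 2 · 1
3 · 3 · 2 · 3 · 2 · 1
k=2  3 · 1 · 1 · 0 · 2 · 3
2 · 3 · 1 · 2 · 1 · 3
2 · 1 · 1 · 2 · 0 · 2
3 · 1 · 2 · 3 · 3 · 2
0 · 1 · 3 · 1 · 2 · 1
3 · 3 · 2 · 3 · 2 · 1
k=3  3 · 1 · 1 · 0 · 2 · 3
2 · 3 · 1 · 2 · 1 · 3
2 · 1 · 1 · 2 · 0 · 2
3 · 1 · 3 · 3 · 3 · 2
0 · 1 · 3 · 1 · 2 · 1
3 · 3 · 2 · 3 · 2 · 1
k=4  3 · 1 · 1 · 0 · 2 · 3
2 · 3 · 1 · 2 · 1 · 3
2 · 1 · 2 · 3 · 1 · 2
3 · 2 · 2 · 1 · 0 · 3
0 · 2 · 0 · 3 · 3 · 1
3 · 3 · 3 · 3 · 2 · 1
k=5  3 · 1 · 1 · 0 · 2 · 3
2 · 3 · 1 · 2 · 1 · 3
2 · 1 · 2 · 3 · 1 · 2
3 · 2 · 3 · 1 · 0 · 3
0 · 2 · 0 · 3 · 3 · 1
3 · 3 · 3 · 3 · 2 · 1

69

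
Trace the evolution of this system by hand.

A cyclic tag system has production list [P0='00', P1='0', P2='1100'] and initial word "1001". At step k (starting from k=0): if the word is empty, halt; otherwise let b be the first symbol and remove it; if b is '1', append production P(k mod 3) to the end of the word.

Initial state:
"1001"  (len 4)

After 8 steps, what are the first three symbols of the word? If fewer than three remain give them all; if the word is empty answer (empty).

0) "1001"  (len 4)
1) "00100"  (len 5)
2) "0100"  (len 4)
3) "100"  (len 3)
4) "0000"  (len 4)
5) "000"  (len 3)
6) "00"  (len 2)
7) "0"  (len 1)
8) (halted — word empty)

(empty)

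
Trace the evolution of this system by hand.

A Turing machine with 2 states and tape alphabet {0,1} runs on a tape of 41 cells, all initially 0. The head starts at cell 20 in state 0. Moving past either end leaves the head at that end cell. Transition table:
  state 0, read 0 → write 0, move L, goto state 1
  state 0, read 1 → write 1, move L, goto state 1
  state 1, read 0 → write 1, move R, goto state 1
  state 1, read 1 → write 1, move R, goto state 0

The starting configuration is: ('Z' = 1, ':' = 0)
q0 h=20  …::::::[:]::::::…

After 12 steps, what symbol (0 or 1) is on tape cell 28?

1

[0] q0 h=20  …::::::[:]::::::…
[1] q1 h=19  …::::::[:]::::::…
[2] q1 h=20  …:::::Z[:]::::::…
[3] q1 h=21  …::::ZZ[:]::::::…
[4] q1 h=22  …:::ZZZ[:]::::::…
[5] q1 h=23  …::ZZZZ[:]::::::…
[6] q1 h=24  …:ZZZZZ[:]::::::…
[7] q1 h=25  …ZZZZZZ[:]::::::…
[8] q1 h=26  …ZZZZZZ[:]::::::…
[9] q1 h=27  …ZZZZZZ[:]::::::…
[10] q1 h=28  …ZZZZZZ[:]::::::…
[11] q1 h=29  …ZZZZZZ[:]::::::…
[12] q1 h=30  …ZZZZZZ[:]::::::…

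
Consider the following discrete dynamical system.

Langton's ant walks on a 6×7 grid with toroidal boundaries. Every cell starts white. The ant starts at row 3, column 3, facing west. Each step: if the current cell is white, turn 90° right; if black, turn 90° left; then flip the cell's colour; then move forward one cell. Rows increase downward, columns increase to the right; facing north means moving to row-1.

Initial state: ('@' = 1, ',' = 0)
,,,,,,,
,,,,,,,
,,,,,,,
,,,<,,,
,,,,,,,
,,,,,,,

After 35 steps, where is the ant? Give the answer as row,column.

3,6

[0] ,,,,,,,
,,,,,,,
,,,,,,,
,,,<,,,
,,,,,,,
,,,,,,,
[1] ,,,,,,,
,,,,,,,
,,,^,,,
,,,@,,,
,,,,,,,
,,,,,,,
[2] ,,,,,,,
,,,,,,,
,,,@>,,
,,,@,,,
,,,,,,,
,,,,,,,
[3] ,,,,,,,
,,,,,,,
,,,@@,,
,,,@v,,
,,,,,,,
,,,,,,,
[4] ,,,,,,,
,,,,,,,
,,,@@,,
,,,<@,,
,,,,,,,
,,,,,,,
[5] ,,,,,,,
,,,,,,,
,,,@@,,
,,,,@,,
,,,v,,,
,,,,,,,
[6] ,,,,,,,
,,,,,,,
,,,@@,,
,,,,@,,
,,<@,,,
,,,,,,,
[7] ,,,,,,,
,,,,,,,
,,,@@,,
,,^,@,,
,,@@,,,
,,,,,,,
[8] ,,,,,,,
,,,,,,,
,,,@@,,
,,@>@,,
,,@@,,,
,,,,,,,
[9] ,,,,,,,
,,,,,,,
,,,@@,,
,,@@@,,
,,@v,,,
,,,,,,,
[10] ,,,,,,,
,,,,,,,
,,,@@,,
,,@@@,,
,,@,>,,
,,,,,,,
[11] ,,,,,,,
,,,,,,,
,,,@@,,
,,@@@,,
,,@,@,,
,,,,v,,
[12] ,,,,,,,
,,,,,,,
,,,@@,,
,,@@@,,
,,@,@,,
,,,<@,,
[13] ,,,,,,,
,,,,,,,
,,,@@,,
,,@@@,,
,,@^@,,
,,,@@,,
[14] ,,,,,,,
,,,,,,,
,,,@@,,
,,@@@,,
,,@@>,,
,,,@@,,
[15] ,,,,,,,
,,,,,,,
,,,@@,,
,,@@^,,
,,@@,,,
,,,@@,,
[16] ,,,,,,,
,,,,,,,
,,,@@,,
,,@<,,,
,,@@,,,
,,,@@,,
[17] ,,,,,,,
,,,,,,,
,,,@@,,
,,@,,,,
,,@v,,,
,,,@@,,
[18] ,,,,,,,
,,,,,,,
,,,@@,,
,,@,,,,
,,@,>,,
,,,@@,,
[19] ,,,,,,,
,,,,,,,
,,,@@,,
,,@,,,,
,,@,@,,
,,,@v,,
[20] ,,,,,,,
,,,,,,,
,,,@@,,
,,@,,,,
,,@,@,,
,,,@,>,
[21] ,,,,,v,
,,,,,,,
,,,@@,,
,,@,,,,
,,@,@,,
,,,@,@,
[22] ,,,,<@,
,,,,,,,
,,,@@,,
,,@,,,,
,,@,@,,
,,,@,@,
[23] ,,,,@@,
,,,,,,,
,,,@@,,
,,@,,,,
,,@,@,,
,,,@^@,
[24] ,,,,@@,
,,,,,,,
,,,@@,,
,,@,,,,
,,@,@,,
,,,@@>,
[25] ,,,,@@,
,,,,,,,
,,,@@,,
,,@,,,,
,,@,@^,
,,,@@,,
[26] ,,,,@@,
,,,,,,,
,,,@@,,
,,@,,,,
,,@,@@>
,,,@@,,
[27] ,,,,@@,
,,,,,,,
,,,@@,,
,,@,,,,
,,@,@@@
,,,@@,v
[28] ,,,,@@,
,,,,,,,
,,,@@,,
,,@,,,,
,,@,@@@
,,,@@<@
[29] ,,,,@@,
,,,,,,,
,,,@@,,
,,@,,,,
,,@,@^@
,,,@@@@
[30] ,,,,@@,
,,,,,,,
,,,@@,,
,,@,,,,
,,@,<,@
,,,@@@@
[31] ,,,,@@,
,,,,,,,
,,,@@,,
,,@,,,,
,,@,,,@
,,,@v@@
[32] ,,,,@@,
,,,,,,,
,,,@@,,
,,@,,,,
,,@,,,@
,,,@,>@
[33] ,,,,@@,
,,,,,,,
,,,@@,,
,,@,,,,
,,@,,^@
,,,@,,@
[34] ,,,,@@,
,,,,,,,
,,,@@,,
,,@,,,,
,,@,,@>
,,,@,,@
[35] ,,,,@@,
,,,,,,,
,,,@@,,
,,@,,,^
,,@,,@,
,,,@,,@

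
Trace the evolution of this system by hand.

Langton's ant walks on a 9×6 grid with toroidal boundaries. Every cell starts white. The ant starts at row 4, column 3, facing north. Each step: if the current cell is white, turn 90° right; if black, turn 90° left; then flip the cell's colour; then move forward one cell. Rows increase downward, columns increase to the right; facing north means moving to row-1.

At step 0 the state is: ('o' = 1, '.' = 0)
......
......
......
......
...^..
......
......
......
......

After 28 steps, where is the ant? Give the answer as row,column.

6,1

k=0  ......
......
......
......
...^..
......
......
......
......
k=1  ......
......
......
......
...o>.
......
......
......
......
k=2  ......
......
......
......
...oo.
....v.
......
......
......
k=3  ......
......
......
......
...oo.
...<o.
......
......
......
k=4  ......
......
......
......
...^o.
...oo.
......
......
......
k=5  ......
......
......
......
..<.o.
...oo.
......
......
......
k=6  ......
......
......
..^...
..o.o.
...oo.
......
......
......
k=7  ......
......
......
..o>..
..o.o.
...oo.
......
......
......
k=8  ......
......
......
..oo..
..ovo.
...oo.
......
......
......
k=9  ......
......
......
..oo..
..<oo.
...oo.
......
......
......
k=10  ......
......
......
..oo..
...oo.
..voo.
......
......
......
k=11  ......
......
......
..oo..
...oo.
.<ooo.
......
......
......
k=12  ......
......
......
..oo..
.^.oo.
.oooo.
......
......
......
k=13  ......
......
......
..oo..
.o>oo.
.oooo.
......
......
......
k=14  ......
......
......
..oo..
.oooo.
.ovoo.
......
......
......
k=15  ......
......
......
..oo..
.oooo.
.o.>o.
......
......
......
k=16  ......
......
......
..oo..
.oo^o.
.o..o.
......
......
......
k=17  ......
......
......
..oo..
.o<.o.
.o..o.
......
......
......
k=18  ......
......
......
..oo..
.o..o.
.ov.o.
......
......
......
k=19  ......
......
......
..oo..
.o..o.
.<o.o.
......
......
......
k=20  ......
......
......
..oo..
.o..o.
..o.o.
.v....
......
......
k=21  ......
......
......
..oo..
.o..o.
..o.o.
<o....
......
......
k=22  ......
......
......
..oo..
.o..o.
^.o.o.
oo....
......
......
k=23  ......
......
......
..oo..
.o..o.
o>o.o.
oo....
......
......
k=24  ......
......
......
..oo..
.o..o.
ooo.o.
ov....
......
......
k=25  ......
......
......
..oo..
.o..o.
ooo.o.
o.>...
......
......
k=26  ......
......
......
..oo..
.o..o.
ooo.o.
o.o...
..v...
......
k=27  ......
......
......
..oo..
.o..o.
ooo.o.
o.o...
.<o...
......
k=28  ......
......
......
..oo..
.o..o.
ooo.o.
o^o...
.oo...
......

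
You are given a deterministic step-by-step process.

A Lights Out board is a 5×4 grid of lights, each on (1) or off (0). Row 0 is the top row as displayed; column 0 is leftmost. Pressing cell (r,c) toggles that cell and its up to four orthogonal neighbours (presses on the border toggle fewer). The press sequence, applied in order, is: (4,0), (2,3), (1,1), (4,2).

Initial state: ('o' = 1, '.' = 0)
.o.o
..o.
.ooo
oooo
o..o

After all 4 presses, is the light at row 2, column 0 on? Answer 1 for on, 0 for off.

0

t=0: .o.o
..o.
.ooo
oooo
o..o
t=1: .o.o
..o.
.ooo
.ooo
.o.o
t=2: .o.o
..oo
.o..
.oo.
.o.o
t=3: ...o
oo.o
....
.oo.
.o.o
t=4: ...o
oo.o
....
.o..
..o.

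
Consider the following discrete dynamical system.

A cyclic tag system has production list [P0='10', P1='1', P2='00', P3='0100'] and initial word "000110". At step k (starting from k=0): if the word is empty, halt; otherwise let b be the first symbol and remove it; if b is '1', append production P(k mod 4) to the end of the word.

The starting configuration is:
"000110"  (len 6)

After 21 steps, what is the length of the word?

0

k=0  "000110"  (len 6)
k=1  "00110"  (len 5)
k=2  "0110"  (len 4)
k=3  "110"  (len 3)
k=4  "100100"  (len 6)
k=5  "0010010"  (len 7)
k=6  "010010"  (len 6)
k=7  "10010"  (len 5)
k=8  "00100100"  (len 8)
k=9  "0100100"  (len 7)
k=10  "100100"  (len 6)
k=11  "0010000"  (len 7)
k=12  "010000"  (len 6)
k=13  "10000"  (len 5)
k=14  "00001"  (len 5)
k=15  "0001"  (len 4)
k=16  "001"  (len 3)
k=17  "01"  (len 2)
k=18  "1"  (len 1)
k=19  "00"  (len 2)
k=20  "0"  (len 1)
k=21  (halted — word empty)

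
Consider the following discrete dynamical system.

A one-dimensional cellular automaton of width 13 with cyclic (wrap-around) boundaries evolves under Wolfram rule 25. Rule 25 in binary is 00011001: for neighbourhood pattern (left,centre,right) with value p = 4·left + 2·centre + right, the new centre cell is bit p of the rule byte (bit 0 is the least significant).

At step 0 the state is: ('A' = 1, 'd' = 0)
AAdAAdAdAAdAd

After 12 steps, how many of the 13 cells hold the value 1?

t=0: AAdAAdAdAAdAd
t=1: AddAddddAdddd
t=2: dAddAAAddAAAd
t=3: ddAdAddAdAddA
t=4: AddddAddddAdd
t=5: dAAAddAAAddAd
t=6: dAddAdAddAddA
t=7: ddAddddAddAdd
t=8: AddAAAddAddAA
t=9: dAdAddAddAdAd
t=10: ddddAddAddddA
t=11: AAAddAddAAAdd
t=12: AddAddAdAddAd

5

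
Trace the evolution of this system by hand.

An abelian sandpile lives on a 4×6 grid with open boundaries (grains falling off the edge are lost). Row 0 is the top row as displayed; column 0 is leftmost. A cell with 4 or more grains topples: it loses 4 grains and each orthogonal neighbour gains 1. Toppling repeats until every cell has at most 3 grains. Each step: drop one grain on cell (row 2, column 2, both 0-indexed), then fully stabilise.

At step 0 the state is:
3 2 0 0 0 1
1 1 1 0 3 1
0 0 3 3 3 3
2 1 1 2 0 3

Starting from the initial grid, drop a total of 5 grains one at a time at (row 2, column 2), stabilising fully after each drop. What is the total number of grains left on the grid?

t=0: 3 2 0 0 0 1
1 1 1 0 3 1
0 0 3 3 3 3
2 1 1 2 0 3
t=1: 3 2 0 0 1 1
1 1 2 2 0 3
0 1 1 1 2 1
2 1 2 3 2 0
t=2: 3 2 0 0 1 1
1 1 2 2 0 3
0 1 2 1 2 1
2 1 2 3 2 0
t=3: 3 2 0 0 1 1
1 1 2 2 0 3
0 1 3 1 2 1
2 1 2 3 2 0
t=4: 3 2 0 0 1 1
1 1 3 2 0 3
0 2 0 2 2 1
2 1 3 3 2 0
t=5: 3 2 0 0 1 1
1 1 3 2 0 3
0 2 1 2 2 1
2 1 3 3 2 0

36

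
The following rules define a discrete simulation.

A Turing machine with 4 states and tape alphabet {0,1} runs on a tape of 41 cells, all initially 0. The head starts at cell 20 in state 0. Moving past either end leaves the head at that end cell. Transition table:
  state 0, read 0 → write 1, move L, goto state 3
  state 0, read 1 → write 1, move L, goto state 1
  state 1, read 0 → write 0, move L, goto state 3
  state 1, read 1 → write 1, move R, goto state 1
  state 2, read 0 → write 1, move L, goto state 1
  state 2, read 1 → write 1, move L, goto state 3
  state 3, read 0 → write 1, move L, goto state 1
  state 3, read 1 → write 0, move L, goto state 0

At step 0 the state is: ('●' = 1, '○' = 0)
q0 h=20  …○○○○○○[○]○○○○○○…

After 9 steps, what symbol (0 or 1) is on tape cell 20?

t=0: q0 h=20  …○○○○○○[○]○○○○○○…
t=1: q3 h=19  …○○○○○○[○]●○○○○○…
t=2: q1 h=18  …○○○○○○[○]●●○○○○…
t=3: q3 h=17  …○○○○○○[○]○●●○○○…
t=4: q1 h=16  …○○○○○○[○]●○●●○○…
t=5: q3 h=15  …○○○○○○[○]○●○●●○…
t=6: q1 h=14  …○○○○○○[○]●○●○●●…
t=7: q3 h=13  …○○○○○○[○]○●○●○●…
t=8: q1 h=12  …○○○○○○[○]●○●○●○…
t=9: q3 h=11  …○○○○○○[○]○●○●○●…

1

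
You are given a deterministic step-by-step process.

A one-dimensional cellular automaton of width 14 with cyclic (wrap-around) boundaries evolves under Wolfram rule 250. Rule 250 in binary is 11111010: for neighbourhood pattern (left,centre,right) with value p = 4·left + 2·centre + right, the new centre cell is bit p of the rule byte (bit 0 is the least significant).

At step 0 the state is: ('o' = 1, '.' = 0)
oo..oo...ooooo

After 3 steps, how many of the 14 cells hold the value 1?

k=0  oo..oo...ooooo
k=1  ooooooo.oooooo
k=2  oooooooooooooo
k=3  oooooooooooooo

14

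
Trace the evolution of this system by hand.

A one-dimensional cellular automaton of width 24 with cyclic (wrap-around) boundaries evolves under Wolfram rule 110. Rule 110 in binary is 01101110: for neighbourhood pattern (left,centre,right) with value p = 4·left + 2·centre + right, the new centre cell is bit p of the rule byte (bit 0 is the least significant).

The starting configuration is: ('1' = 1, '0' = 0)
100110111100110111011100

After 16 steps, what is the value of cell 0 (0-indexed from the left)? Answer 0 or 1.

[0] 100110111100110111011100
[1] 101111100101111101110101
[2] 111000101111000111011111
[3] 001001111001001101110000
[4] 011011001011011111010000
[5] 111111011111110001110000
[6] 100001110000010011010001
[7] 100011010000110111110011
[8] 100111110001111100010110
[9] 101100010011000100111111
[10] 111100110111001101100000
[11] 100101111101011111100001
[12] 101111000111110000100011
[13] 111001001100010001100110
[14] 101011011100110011101111
[15] 111111110101110110111000
[16] 100000011111011111101001

1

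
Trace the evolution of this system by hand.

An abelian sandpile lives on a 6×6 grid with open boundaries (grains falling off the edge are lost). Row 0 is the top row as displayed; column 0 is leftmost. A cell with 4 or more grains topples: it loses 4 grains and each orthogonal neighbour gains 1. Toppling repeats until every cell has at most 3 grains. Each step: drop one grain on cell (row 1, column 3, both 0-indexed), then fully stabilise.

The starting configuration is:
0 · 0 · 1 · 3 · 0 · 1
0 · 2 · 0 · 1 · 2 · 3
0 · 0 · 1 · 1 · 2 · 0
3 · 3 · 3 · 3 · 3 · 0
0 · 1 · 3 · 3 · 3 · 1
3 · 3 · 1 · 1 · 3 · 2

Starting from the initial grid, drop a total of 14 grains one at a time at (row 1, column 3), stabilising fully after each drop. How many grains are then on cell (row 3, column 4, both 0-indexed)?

3

k=0  0 · 0 · 1 · 3 · 0 · 1
0 · 2 · 0 · 1 · 2 · 3
0 · 0 · 1 · 1 · 2 · 0
3 · 3 · 3 · 3 · 3 · 0
0 · 1 · 3 · 3 · 3 · 1
3 · 3 · 1 · 1 · 3 · 2
k=1  0 · 0 · 1 · 3 · 0 · 1
0 · 2 · 0 · 2 · 2 · 3
0 · 0 · 1 · 1 · 2 · 0
3 · 3 · 3 · 3 · 3 · 0
0 · 1 · 3 · 3 · 3 · 1
3 · 3 · 1 · 1 · 3 · 2
k=2  0 · 0 · 1 · 3 · 0 · 1
0 · 2 · 0 · 3 · 2 · 3
0 · 0 · 1 · 1 · 2 · 0
3 · 3 · 3 · 3 · 3 · 0
0 · 1 · 3 · 3 · 3 · 1
3 · 3 · 1 · 1 · 3 · 2
k=3  0 · 0 · 2 · 0 · 1 · 1
0 · 2 · 1 · 1 · 3 · 3
0 · 0 · 1 · 2 · 2 · 0
3 · 3 · 3 · 3 · 3 · 0
0 · 1 · 3 · 3 · 3 · 1
3 · 3 · 1 · 1 · 3 · 2
k=4  0 · 0 · 2 · 0 · 1 · 1
0 · 2 · 1 · 2 · 3 · 3
0 · 0 · 1 · 2 · 2 · 0
3 · 3 · 3 · 3 · 3 · 0
0 · 1 · 3 · 3 · 3 · 1
3 · 3 · 1 · 1 · 3 · 2
k=5  0 · 0 · 2 · 0 · 1 · 1
0 · 2 · 1 · 3 · 3 · 3
0 · 0 · 1 · 2 · 2 · 0
3 · 3 · 3 · 3 · 3 · 0
0 · 1 · 3 · 3 · 3 · 1
3 · 3 · 1 · 1 · 3 · 2
k=6  0 · 0 · 2 · 1 · 2 · 2
0 · 2 · 2 · 1 · 1 · 0
0 · 0 · 1 · 3 · 3 · 1
3 · 3 · 3 · 3 · 3 · 0
0 · 1 · 3 · 3 · 3 · 1
3 · 3 · 1 · 1 · 3 · 2
k=7  0 · 0 · 2 · 1 · 2 · 2
0 · 2 · 2 · 2 · 1 · 0
0 · 0 · 1 · 3 · 3 · 1
3 · 3 · 3 · 3 · 3 · 0
0 · 1 · 3 · 3 · 3 · 1
3 · 3 · 1 · 1 · 3 · 2
k=8  0 · 0 · 2 · 1 · 2 · 2
0 · 2 · 2 · 3 · 1 · 0
0 · 0 · 1 · 3 · 3 · 1
3 · 3 · 3 · 3 · 3 · 0
0 · 1 · 3 · 3 · 3 · 1
3 · 3 · 1 · 1 · 3 · 2
k=9  0 · 0 · 2 · 2 · 2 · 2
0 · 2 · 3 · 1 · 3 · 0
1 · 1 · 3 · 2 · 1 · 2
0 · 1 · 2 · 3 · 2 · 1
1 · 3 · 1 · 2 · 2 · 2
3 · 3 · 2 · 3 · 0 · 3
k=10  0 · 0 · 2 · 2 · 2 · 2
0 · 2 · 3 · 2 · 3 · 0
1 · 1 · 3 · 2 · 1 · 2
0 · 1 · 2 · 3 · 2 · 1
1 · 3 · 1 · 2 · 2 · 2
3 · 3 · 2 · 3 · 0 · 3
k=11  0 · 0 · 2 · 2 · 2 · 2
0 · 2 · 3 · 3 · 3 · 0
1 · 1 · 3 · 2 · 1 · 2
0 · 1 · 2 · 3 · 2 · 1
1 · 3 · 1 · 2 · 2 · 2
3 · 3 · 2 · 3 · 0 · 3
k=12  0 · 0 · 3 · 3 · 3 · 2
0 · 3 · 1 · 3 · 0 · 1
1 · 2 · 2 · 1 · 3 · 2
0 · 2 · 0 · 1 · 3 · 1
1 · 3 · 2 · 3 · 2 · 2
3 · 3 · 2 · 3 · 0 · 3
k=13  0 · 1 · 0 · 2 · 0 · 3
0 · 3 · 3 · 1 · 2 · 1
1 · 2 · 2 · 2 · 3 · 2
0 · 2 · 0 · 1 · 3 · 1
1 · 3 · 2 · 3 · 2 · 2
3 · 3 · 2 · 3 · 0 · 3
k=14  0 · 1 · 0 · 2 · 0 · 3
0 · 3 · 3 · 2 · 2 · 1
1 · 2 · 2 · 2 · 3 · 2
0 · 2 · 0 · 1 · 3 · 1
1 · 3 · 2 · 3 · 2 · 2
3 · 3 · 2 · 3 · 0 · 3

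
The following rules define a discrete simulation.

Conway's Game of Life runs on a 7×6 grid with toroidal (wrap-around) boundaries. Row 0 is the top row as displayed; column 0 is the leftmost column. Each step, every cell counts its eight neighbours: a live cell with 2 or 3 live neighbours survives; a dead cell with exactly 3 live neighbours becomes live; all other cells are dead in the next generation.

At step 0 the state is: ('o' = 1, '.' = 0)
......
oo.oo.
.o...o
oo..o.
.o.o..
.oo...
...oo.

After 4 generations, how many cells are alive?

k=0  ......
oo.oo.
.o...o
oo..o.
.o.o..
.oo...
...oo.
k=1  ..o..o
ooo.oo
...o..
.o..oo
...o..
.o..o.
..oo..
k=2  .....o
ooo.oo
...o..
..ooo.
o.oo.o
....o.
.oooo.
k=3  ......
oooooo
o.....
.o...o
.oo..o
o.....
..oooo
k=4  ......
oooooo
...o..
.oo..o
.oo..o
o.....
...ooo

17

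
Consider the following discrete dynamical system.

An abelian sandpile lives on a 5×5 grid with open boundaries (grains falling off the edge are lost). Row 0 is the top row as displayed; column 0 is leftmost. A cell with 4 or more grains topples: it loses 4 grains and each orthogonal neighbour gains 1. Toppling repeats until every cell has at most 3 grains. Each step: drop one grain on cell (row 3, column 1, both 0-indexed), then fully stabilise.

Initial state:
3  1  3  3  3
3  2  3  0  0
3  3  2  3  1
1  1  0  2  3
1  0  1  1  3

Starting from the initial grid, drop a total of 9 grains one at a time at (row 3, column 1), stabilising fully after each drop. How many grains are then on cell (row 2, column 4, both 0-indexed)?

3

k=0  3  1  3  3  3
3  2  3  0  0
3  3  2  3  1
1  1  0  2  3
1  0  1  1  3
k=1  3  1  3  3  3
3  2  3  0  0
3  3  2  3  1
1  2  0  2  3
1  0  1  1  3
k=2  3  1  3  3  3
3  2  3  0  0
3  3  2  3  1
1  3  0  2  3
1  0  1  1  3
k=3  1  0  2  1  0
2  2  2  3  1
1  3  1  0  2
3  1  2  3  3
1  1  1  1  3
k=4  1  0  2  1  0
2  2  2  3  1
1  3  1  0  2
3  2  2  3  3
1  1  1  1  3
k=5  1  0  2  1  0
2  2  2  3  1
1  3  1  0  2
3  3  2  3  3
1  1  1  1  3
k=6  1  0  2  1  0
2  3  2  3  1
3  0  2  0  2
0  2  3  3  3
2  2  1  1  3
k=7  1  0  2  1  0
2  3  2  3  1
3  0  2  0  2
0  3  3  3  3
2  2  1  1  3
k=8  1  0  2  1  0
2  3  2  3  1
3  1  3  1  3
1  1  1  1  1
2  3  2  3  0
k=9  1  0  2  1  0
2  3  2  3  1
3  1  3  1  3
1  2  1  1  1
2  3  2  3  0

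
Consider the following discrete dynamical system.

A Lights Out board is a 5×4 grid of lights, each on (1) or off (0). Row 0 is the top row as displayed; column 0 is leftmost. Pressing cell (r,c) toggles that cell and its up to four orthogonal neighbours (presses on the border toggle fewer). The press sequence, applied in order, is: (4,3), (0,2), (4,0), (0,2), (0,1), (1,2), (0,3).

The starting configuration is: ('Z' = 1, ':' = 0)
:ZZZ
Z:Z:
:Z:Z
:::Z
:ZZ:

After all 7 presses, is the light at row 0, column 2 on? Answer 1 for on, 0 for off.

0

gen 0: :ZZZ
Z:Z:
:Z:Z
:::Z
:ZZ:
gen 1: :ZZZ
Z:Z:
:Z:Z
::::
:Z:Z
gen 2: ::::
Z:::
:Z:Z
::::
:Z:Z
gen 3: ::::
Z:::
:Z:Z
Z:::
Z::Z
gen 4: :ZZZ
Z:Z:
:Z:Z
Z:::
Z::Z
gen 5: Z::Z
ZZZ:
:Z:Z
Z:::
Z::Z
gen 6: Z:ZZ
Z::Z
:ZZZ
Z:::
Z::Z
gen 7: Z:::
Z:::
:ZZZ
Z:::
Z::Z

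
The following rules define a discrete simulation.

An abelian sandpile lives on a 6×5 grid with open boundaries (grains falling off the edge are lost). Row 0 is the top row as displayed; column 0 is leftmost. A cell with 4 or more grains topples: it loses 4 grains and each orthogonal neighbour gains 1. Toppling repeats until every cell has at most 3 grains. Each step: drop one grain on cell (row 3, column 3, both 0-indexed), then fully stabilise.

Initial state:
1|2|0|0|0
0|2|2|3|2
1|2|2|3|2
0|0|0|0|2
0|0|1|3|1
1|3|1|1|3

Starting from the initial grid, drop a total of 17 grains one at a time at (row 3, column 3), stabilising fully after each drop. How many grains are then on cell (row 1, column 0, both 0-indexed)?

t=0: 1|2|0|0|0
0|2|2|3|2
1|2|2|3|2
0|0|0|0|2
0|0|1|3|1
1|3|1|1|3
t=1: 1|2|0|0|0
0|2|2|3|2
1|2|2|3|2
0|0|0|1|2
0|0|1|3|1
1|3|1|1|3
t=2: 1|2|0|0|0
0|2|2|3|2
1|2|2|3|2
0|0|0|2|2
0|0|1|3|1
1|3|1|1|3
t=3: 1|2|0|0|0
0|2|2|3|2
1|2|2|3|2
0|0|0|3|2
0|0|1|3|1
1|3|1|1|3
t=4: 1|2|0|1|0
0|2|3|0|3
1|2|3|1|3
0|0|1|2|3
0|0|2|0|2
1|3|1|2|3
t=5: 1|2|0|1|0
0|2|3|0|3
1|2|3|1|3
0|0|1|3|3
0|0|2|0|2
1|3|1|2|3
t=6: 1|2|0|1|1
0|2|3|1|0
1|2|3|3|1
0|0|2|1|1
0|0|2|1|3
1|3|1|2|3
t=7: 1|2|0|1|1
0|2|3|1|0
1|2|3|3|1
0|0|2|2|1
0|0|2|1|3
1|3|1|2|3
t=8: 1|2|0|1|1
0|2|3|1|0
1|2|3|3|1
0|0|2|3|1
0|0|2|1|3
1|3|1|2|3
t=9: 1|2|1|1|1
0|3|0|3|0
1|3|2|1|2
0|1|0|2|2
0|0|3|2|3
1|3|1|2|3
t=10: 1|2|1|1|1
0|3|0|3|0
1|3|2|1|2
0|1|0|3|2
0|0|3|2|3
1|3|1|2|3
t=11: 1|2|1|1|1
0|3|0|3|0
1|3|2|2|2
0|1|1|0|3
0|0|3|3|3
1|3|1|2|3
t=12: 1|2|1|1|1
0|3|0|3|0
1|3|2|2|2
0|1|1|1|3
0|0|3|3|3
1|3|1|2|3
t=13: 1|2|1|1|1
0|3|0|3|0
1|3|2|2|2
0|1|1|2|3
0|0|3|3|3
1|3|1|2|3
t=14: 1|2|1|1|1
0|3|0|3|0
1|3|2|2|2
0|1|1|3|3
0|0|3|3|3
1|3|1|2|3
t=15: 1|2|1|1|1
0|3|0|3|0
1|3|2|3|3
0|1|3|2|1
0|1|0|3|2
1|3|3|0|1
t=16: 1|2|1|1|1
0|3|0|3|0
1|3|2|3|3
0|1|3|3|1
0|1|0|3|2
1|3|3|0|1
t=17: 1|3|1|2|1
1|0|3|0|2
2|1|1|3|0
0|3|1|3|3
0|1|2|0|3
1|3|3|1|1

1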